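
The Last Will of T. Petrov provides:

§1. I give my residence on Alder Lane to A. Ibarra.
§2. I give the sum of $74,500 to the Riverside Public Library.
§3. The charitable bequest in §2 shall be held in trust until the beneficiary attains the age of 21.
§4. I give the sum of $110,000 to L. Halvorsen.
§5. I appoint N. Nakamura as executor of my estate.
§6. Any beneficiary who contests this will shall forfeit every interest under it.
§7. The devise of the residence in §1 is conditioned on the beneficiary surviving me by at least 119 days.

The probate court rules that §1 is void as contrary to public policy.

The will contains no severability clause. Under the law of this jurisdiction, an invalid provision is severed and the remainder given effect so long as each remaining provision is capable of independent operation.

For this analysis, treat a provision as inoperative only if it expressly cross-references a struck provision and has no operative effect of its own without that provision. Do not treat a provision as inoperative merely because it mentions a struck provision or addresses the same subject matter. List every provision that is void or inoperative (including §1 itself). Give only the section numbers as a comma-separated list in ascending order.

1, 7

§1 is struck. §7 has no operative effect of its own apart from §1 and is therefore inoperative. With no severability clause, the stated default rule severs what cannot stand and enforces each remaining provision that can operate on its own. The provisions still in force are §2, §3, §4, §5, and §6.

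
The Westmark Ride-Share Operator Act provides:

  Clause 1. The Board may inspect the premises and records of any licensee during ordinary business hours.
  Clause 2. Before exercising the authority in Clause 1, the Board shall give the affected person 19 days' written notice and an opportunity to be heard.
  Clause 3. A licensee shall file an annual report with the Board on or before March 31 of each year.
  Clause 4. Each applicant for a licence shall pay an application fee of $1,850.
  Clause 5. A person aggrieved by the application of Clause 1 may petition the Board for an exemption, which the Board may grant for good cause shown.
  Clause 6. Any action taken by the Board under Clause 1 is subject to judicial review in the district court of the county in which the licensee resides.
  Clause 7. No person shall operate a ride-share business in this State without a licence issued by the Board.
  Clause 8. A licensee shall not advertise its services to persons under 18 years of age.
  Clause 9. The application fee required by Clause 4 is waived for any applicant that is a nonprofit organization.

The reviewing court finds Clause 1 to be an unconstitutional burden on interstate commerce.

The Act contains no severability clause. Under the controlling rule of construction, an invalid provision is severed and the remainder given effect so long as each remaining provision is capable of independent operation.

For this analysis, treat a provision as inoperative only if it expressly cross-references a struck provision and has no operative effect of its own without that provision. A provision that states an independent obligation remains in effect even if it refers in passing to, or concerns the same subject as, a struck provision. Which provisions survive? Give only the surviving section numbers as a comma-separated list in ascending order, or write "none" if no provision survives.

3, 4, 7, 8, 9

Clause 1 is struck. Clause 2 operates only by reference to Clause 1, so it falls with Clause 1. Clause 5 merely fixes the exemption procedure for Clause 1; with Clause 1 gone it has nothing to operate on and falls away. Clause 6 merely fixes the judicial-review right for Clause 1; with Clause 1 gone it has nothing to operate on and falls away. With no severability clause, the stated default rule severs what cannot stand and enforces each remaining provision that can operate on its own. Clause 3, Clause 4, Clause 7, Clause 8, and Clause 9 remain in effect.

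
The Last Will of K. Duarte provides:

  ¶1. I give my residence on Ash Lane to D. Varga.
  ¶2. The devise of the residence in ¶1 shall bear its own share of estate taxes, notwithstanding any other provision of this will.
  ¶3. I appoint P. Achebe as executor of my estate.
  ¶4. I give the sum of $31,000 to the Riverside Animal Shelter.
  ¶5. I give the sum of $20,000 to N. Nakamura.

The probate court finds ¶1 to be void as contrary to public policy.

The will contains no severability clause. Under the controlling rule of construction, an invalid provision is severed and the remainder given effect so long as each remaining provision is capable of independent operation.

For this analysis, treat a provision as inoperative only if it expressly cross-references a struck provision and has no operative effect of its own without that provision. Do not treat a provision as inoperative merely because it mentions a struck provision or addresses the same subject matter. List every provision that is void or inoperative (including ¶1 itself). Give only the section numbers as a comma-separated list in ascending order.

1, 2

¶1 is struck. ¶2 operates only by reference to ¶1, so it falls with ¶1. With no severability clause, the stated default rule severs what cannot stand and enforces each remaining provision that can operate on its own. That leaves ¶3, ¶4, and ¶5 in effect.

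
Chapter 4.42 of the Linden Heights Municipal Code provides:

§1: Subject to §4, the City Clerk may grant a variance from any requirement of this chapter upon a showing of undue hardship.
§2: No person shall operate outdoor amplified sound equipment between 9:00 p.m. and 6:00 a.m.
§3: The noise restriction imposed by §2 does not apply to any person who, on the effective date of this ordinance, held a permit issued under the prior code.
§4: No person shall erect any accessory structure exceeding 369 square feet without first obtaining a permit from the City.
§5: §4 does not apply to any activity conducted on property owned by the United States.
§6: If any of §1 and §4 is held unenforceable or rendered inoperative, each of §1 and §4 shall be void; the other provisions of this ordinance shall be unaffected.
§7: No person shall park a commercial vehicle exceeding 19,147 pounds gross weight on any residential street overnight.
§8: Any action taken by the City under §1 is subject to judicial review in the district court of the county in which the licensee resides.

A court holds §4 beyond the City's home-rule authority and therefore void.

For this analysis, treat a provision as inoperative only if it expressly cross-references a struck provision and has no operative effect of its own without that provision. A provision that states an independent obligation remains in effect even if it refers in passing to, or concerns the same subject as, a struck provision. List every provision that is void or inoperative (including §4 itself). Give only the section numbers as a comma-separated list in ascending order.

§4 is struck. §5 merely fixes the public-property exemption from §4; with §4 gone it has nothing to operate on and falls away. §6 declares §1 and §4 mutually dependent; since one of them has fallen, all of them are of no effect. That brings down §1 as well. §8 in turn depends solely on a provision now struck and likewise falls. The remainder continues in force under §6. The provisions still in force are §2, §3, §6, and §7.

1, 4, 5, 8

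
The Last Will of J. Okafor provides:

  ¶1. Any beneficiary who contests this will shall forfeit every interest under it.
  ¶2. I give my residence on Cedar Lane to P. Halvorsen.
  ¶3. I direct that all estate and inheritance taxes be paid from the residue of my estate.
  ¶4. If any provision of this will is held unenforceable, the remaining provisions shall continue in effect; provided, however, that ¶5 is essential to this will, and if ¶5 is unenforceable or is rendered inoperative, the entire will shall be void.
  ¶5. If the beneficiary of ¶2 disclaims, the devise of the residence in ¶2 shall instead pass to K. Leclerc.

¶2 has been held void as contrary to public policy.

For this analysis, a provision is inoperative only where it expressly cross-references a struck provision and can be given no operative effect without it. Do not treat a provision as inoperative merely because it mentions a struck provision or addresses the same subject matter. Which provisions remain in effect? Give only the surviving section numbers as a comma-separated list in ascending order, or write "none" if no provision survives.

none

¶2 is struck. The only function of ¶5 is the alternative disposition for ¶2, so it cannot stand once ¶2 is removed. ¶4 makes ¶5 an essential term, and ¶5 has been rendered inoperative by the cascade; under ¶4, the entire will is therefore void. No provision of the will survives.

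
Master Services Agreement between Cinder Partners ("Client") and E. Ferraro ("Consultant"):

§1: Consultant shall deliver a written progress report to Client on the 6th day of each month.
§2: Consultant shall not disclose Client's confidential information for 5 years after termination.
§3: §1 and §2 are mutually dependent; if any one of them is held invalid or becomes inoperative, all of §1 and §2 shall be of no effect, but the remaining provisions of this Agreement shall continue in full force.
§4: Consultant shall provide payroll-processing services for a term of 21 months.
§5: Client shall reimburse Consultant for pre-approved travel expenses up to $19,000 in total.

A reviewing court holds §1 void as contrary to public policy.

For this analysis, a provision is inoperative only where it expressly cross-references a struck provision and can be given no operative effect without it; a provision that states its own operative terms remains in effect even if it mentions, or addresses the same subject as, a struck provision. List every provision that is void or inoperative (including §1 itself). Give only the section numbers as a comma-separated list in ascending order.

§1 is struck. Nothing else in the Agreement is defined by reference to §1. §3 declares §1 and §2 mutually dependent; since one of them has fallen, all of them are of no effect. That brings down §2 as well. The remainder continues in force under §3. §3, §4, and §5 remain in effect.

1, 2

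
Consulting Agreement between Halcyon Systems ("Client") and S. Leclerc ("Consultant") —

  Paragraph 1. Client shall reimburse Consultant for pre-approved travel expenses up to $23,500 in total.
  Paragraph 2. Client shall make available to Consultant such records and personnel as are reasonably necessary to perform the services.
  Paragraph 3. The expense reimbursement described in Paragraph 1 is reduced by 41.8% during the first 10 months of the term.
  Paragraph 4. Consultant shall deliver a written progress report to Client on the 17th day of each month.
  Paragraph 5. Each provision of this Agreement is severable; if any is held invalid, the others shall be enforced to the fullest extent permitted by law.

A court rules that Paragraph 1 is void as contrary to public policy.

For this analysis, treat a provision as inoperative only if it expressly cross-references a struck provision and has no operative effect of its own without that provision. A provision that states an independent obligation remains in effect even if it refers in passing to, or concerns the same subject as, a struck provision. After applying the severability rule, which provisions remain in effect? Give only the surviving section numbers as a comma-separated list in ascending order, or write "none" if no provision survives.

Paragraph 1 is struck. Paragraph 3 has no operative effect of its own apart from Paragraph 1 and is therefore inoperative. Paragraph 5 is a severability clause and preserves every provision that can still be given independent effect. The provisions still in force are Paragraph 2, Paragraph 4, and Paragraph 5.

2, 4, 5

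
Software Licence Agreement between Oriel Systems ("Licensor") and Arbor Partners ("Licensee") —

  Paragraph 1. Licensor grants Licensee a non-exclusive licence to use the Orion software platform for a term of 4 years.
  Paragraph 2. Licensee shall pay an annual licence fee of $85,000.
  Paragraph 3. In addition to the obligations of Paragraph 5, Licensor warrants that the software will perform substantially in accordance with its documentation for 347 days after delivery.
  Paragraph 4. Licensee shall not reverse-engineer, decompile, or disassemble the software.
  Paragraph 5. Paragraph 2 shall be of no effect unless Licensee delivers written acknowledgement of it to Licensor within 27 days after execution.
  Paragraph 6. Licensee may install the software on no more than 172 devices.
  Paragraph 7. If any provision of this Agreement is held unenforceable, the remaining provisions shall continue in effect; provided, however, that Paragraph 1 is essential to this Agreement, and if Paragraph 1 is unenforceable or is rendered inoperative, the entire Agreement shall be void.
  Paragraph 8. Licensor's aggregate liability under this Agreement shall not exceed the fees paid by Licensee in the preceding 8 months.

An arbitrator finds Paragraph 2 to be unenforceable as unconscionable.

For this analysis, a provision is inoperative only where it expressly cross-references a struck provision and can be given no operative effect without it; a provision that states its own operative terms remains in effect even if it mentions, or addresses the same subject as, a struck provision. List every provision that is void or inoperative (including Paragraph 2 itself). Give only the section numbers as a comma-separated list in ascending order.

2, 5

Paragraph 2 is struck. Paragraph 5 has no operative effect of its own apart from Paragraph 2 and is therefore inoperative. Although Paragraph 3 refers to Paragraph 5, its operative terms do not depend on Paragraph 5, so it remains in effect. Paragraph 7 makes Paragraph 1 an essential term, but Paragraph 1 is unaffected, so the severability proviso in Paragraph 7 preserves the remaining provisions. Paragraph 1, Paragraph 3, Paragraph 4, Paragraph 6, Paragraph 7, and Paragraph 8 remain in effect.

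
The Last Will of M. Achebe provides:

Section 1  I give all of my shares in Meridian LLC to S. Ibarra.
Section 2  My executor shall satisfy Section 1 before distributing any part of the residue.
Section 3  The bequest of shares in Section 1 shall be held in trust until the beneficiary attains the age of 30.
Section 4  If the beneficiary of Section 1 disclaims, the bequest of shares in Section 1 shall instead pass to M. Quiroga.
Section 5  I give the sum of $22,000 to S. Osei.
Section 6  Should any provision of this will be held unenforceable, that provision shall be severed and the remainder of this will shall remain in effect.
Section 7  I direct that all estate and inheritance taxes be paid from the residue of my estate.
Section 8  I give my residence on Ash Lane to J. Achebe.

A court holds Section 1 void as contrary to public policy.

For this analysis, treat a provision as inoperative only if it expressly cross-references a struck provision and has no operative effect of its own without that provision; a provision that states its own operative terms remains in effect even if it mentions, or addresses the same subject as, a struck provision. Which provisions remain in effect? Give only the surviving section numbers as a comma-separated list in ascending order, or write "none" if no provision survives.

5, 6, 7, 8

Section 1 is struck. The only function of Section 2 is the priority direction for Section 1, so it cannot stand once Section 1 is removed. Section 3 merely fixes the trust for Section 1; with Section 1 gone it has nothing to operate on and falls away. Section 4 operates only by reference to Section 1, so it falls with Section 1. Section 6 is a severability clause and preserves every provision that can still be given independent effect. That leaves Section 5, Section 6, Section 7, and Section 8 in effect.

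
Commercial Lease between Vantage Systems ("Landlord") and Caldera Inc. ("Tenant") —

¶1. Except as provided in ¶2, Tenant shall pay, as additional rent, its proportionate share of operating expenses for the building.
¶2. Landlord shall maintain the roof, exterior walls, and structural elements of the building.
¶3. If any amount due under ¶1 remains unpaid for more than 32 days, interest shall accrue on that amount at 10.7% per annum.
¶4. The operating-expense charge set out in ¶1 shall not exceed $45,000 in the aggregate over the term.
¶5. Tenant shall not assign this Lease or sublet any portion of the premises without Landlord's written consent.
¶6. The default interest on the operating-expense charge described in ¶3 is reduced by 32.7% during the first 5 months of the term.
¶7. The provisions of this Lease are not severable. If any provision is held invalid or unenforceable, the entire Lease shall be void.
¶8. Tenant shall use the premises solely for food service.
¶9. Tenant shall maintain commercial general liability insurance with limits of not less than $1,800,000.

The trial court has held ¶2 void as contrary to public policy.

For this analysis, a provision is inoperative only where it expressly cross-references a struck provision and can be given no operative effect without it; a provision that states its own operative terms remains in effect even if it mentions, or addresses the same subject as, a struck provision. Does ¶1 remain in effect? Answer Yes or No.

No

¶2 is struck. Nothing else in the Lease is defined by reference to ¶2. ¶7 provides that the Lease is not severable, so the invalidity of any one provision voids the entire Lease. No provision of the Lease survives. ¶1 is among the inoperative provisions, so the answer is no.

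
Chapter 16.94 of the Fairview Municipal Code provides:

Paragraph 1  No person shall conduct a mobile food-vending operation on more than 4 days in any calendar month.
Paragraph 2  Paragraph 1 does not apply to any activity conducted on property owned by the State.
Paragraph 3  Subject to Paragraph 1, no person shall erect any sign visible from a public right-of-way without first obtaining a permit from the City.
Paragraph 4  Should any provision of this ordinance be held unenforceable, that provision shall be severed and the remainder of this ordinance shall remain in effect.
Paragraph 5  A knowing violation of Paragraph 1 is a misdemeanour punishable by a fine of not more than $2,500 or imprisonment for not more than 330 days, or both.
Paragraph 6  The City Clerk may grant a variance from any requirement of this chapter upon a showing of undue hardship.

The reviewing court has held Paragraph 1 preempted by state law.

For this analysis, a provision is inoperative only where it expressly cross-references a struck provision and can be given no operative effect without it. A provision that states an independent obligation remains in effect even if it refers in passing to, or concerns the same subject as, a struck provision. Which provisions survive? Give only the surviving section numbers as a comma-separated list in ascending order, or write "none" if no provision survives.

Paragraph 1 is struck. Paragraph 2 merely fixes the public-property exemption from Paragraph 1; with Paragraph 1 gone it has nothing to operate on and falls away. Paragraph 5 operates only by reference to Paragraph 1, so it falls with Paragraph 1. Although Paragraph 3 refers to Paragraph 1, its operative terms do not depend on Paragraph 1, so it remains in effect. Under the severability clause in Paragraph 4, the remaining provisions continue in force. That leaves Paragraph 3, Paragraph 4, and Paragraph 6 in effect.

3, 4, 6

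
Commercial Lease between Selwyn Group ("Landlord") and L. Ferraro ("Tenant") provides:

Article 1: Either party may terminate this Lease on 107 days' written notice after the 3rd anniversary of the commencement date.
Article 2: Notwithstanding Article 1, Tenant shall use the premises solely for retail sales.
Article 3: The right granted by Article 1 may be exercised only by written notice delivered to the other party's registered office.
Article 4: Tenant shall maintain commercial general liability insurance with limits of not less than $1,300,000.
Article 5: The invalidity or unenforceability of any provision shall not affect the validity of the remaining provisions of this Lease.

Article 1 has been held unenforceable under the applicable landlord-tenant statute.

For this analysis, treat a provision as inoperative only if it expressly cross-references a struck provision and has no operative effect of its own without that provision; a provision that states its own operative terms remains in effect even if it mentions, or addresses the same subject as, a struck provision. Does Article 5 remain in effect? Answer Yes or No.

Yes

Article 1 is struck. Article 3 merely fixes the notice requirement for Article 1; with Article 1 gone it has nothing to operate on and falls away. Although Article 2 refers to Article 1, its operative terms do not depend on Article 1, so it remains in effect. Article 5 is a severability clause and preserves every provision that can still be given independent effect. The provisions still in force are Article 2, Article 4, and Article 5. Article 5 is among the surviving provisions, so the answer is yes.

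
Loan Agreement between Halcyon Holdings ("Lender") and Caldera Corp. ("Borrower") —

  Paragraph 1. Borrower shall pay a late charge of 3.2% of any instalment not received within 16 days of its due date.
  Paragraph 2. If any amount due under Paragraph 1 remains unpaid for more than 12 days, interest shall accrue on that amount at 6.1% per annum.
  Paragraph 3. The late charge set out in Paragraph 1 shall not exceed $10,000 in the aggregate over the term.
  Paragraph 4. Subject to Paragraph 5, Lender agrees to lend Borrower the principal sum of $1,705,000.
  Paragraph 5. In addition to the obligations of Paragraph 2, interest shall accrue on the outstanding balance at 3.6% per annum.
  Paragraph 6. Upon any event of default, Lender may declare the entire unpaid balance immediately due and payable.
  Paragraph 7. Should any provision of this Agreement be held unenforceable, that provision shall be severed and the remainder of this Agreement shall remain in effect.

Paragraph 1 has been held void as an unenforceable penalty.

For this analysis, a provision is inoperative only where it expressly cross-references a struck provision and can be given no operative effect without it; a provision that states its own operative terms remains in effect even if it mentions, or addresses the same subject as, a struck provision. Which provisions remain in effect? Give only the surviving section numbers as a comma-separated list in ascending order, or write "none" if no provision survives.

Paragraph 1 is struck. Paragraph 2 has no operative effect of its own apart from Paragraph 1 and is therefore inoperative. Paragraph 3 operates only by reference to Paragraph 1, so it falls with Paragraph 1. Paragraph 5 mentions Paragraph 2 but its own obligation stands independently of Paragraph 2, so Paragraph 5 is not affected. Under the severability clause in Paragraph 7, the remaining provisions continue in force. Paragraph 4, Paragraph 5, Paragraph 6, and Paragraph 7 remain in effect.

4, 5, 6, 7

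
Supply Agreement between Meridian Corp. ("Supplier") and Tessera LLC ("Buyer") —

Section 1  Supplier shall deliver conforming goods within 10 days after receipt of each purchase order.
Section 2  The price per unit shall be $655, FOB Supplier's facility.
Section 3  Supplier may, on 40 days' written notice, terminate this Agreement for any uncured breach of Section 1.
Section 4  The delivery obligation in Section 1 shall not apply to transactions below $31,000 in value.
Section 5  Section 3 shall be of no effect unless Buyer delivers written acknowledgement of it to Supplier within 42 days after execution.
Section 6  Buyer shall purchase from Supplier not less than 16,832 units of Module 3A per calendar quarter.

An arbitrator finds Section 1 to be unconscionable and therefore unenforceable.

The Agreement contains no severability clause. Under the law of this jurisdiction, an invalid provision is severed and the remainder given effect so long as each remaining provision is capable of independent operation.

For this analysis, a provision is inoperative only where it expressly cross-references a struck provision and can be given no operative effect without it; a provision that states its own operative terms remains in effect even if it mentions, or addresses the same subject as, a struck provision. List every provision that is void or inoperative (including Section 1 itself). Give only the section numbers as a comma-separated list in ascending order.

1, 3, 4, 5

Section 1 is struck. The only function of Section 3 is the termination right for breach of Section 1, so it cannot stand once Section 1 is removed. Section 4 operates only by reference to Section 1, so it falls with Section 1. Section 5 operates only by reference to Section 3, so it falls with Section 3. With no severability clause, the stated default rule severs what cannot stand and enforces each remaining provision that can operate on its own. Section 2 and Section 6 remain in effect.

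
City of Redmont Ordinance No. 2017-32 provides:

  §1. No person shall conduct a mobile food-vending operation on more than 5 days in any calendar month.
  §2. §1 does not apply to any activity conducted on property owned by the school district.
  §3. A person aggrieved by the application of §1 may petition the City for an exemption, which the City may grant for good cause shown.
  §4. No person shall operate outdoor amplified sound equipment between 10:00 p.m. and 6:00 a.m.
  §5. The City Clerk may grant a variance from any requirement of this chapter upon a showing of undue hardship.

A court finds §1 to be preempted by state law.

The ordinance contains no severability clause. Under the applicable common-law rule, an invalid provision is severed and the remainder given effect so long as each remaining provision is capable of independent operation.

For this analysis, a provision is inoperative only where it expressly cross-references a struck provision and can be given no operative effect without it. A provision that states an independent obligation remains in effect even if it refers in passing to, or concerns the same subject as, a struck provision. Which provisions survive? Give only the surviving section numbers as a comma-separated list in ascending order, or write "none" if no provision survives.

4, 5

§1 is struck. §2 has no operative effect of its own apart from §1 and is therefore inoperative. §3 has no operative effect of its own apart from §1 and is therefore inoperative. With no severability clause, the stated default rule severs what cannot stand and enforces each remaining provision that can operate on its own. That leaves §4 and §5 in effect.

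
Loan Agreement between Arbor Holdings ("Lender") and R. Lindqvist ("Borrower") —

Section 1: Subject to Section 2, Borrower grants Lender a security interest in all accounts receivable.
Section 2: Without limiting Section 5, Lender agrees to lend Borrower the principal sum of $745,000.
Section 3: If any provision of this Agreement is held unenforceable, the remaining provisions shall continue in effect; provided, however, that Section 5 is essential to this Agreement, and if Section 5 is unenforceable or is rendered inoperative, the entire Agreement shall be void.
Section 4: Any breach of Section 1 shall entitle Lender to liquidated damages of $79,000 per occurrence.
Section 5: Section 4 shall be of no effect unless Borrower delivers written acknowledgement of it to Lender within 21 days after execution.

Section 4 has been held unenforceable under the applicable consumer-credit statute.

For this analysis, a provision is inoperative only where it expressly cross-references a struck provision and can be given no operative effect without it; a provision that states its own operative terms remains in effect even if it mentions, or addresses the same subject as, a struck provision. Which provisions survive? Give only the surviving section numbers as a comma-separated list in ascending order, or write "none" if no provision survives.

Section 4 is struck. Section 5 has no operative effect of its own apart from Section 4 and is therefore inoperative. Section 3 makes Section 5 an essential term, and Section 5 has been rendered inoperative by the cascade; under Section 3, the entire Agreement is therefore void. No provision of the Agreement survives.

none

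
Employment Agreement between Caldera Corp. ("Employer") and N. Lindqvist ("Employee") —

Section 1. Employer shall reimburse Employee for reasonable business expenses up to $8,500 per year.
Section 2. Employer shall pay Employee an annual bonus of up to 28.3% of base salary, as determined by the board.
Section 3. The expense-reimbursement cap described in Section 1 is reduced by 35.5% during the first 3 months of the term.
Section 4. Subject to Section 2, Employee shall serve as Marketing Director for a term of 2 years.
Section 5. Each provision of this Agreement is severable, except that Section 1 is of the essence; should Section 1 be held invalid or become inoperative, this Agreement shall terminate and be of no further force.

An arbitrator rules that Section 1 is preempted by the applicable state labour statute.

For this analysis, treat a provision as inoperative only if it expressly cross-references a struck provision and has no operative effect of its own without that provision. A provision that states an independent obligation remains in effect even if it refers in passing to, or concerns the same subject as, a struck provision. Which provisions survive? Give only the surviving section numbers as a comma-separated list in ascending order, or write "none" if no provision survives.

Section 1 is struck. Section 3 operates only by reference to Section 1, so it falls with Section 1. Section 5 makes Section 1 an essential term, and Section 1 is the provision held invalid; under Section 5, the entire Agreement is therefore void. No provision of the Agreement survives.

none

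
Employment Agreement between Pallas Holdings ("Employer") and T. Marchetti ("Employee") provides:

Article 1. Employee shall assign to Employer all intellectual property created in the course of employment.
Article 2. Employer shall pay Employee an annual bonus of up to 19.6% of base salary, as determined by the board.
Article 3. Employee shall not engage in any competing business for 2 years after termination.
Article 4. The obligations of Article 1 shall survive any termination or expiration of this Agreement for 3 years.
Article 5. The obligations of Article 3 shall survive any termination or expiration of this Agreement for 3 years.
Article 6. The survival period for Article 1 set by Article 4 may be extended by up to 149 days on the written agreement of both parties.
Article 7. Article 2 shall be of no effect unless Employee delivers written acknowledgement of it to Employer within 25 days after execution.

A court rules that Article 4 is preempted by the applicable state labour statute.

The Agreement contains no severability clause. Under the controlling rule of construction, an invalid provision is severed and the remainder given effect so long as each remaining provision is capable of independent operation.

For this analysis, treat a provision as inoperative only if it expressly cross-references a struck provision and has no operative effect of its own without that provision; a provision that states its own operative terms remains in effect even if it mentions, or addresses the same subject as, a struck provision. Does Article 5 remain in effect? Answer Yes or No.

Article 4 is struck. Article 6 operates only by reference to Article 4, so it falls with Article 4. With no severability clause, the stated default rule severs what cannot stand and enforces each remaining provision that can operate on its own. The provisions still in force are Article 1, Article 2, Article 3, Article 5, and Article 7. Article 5 is among the surviving provisions, so the answer is yes.

Yes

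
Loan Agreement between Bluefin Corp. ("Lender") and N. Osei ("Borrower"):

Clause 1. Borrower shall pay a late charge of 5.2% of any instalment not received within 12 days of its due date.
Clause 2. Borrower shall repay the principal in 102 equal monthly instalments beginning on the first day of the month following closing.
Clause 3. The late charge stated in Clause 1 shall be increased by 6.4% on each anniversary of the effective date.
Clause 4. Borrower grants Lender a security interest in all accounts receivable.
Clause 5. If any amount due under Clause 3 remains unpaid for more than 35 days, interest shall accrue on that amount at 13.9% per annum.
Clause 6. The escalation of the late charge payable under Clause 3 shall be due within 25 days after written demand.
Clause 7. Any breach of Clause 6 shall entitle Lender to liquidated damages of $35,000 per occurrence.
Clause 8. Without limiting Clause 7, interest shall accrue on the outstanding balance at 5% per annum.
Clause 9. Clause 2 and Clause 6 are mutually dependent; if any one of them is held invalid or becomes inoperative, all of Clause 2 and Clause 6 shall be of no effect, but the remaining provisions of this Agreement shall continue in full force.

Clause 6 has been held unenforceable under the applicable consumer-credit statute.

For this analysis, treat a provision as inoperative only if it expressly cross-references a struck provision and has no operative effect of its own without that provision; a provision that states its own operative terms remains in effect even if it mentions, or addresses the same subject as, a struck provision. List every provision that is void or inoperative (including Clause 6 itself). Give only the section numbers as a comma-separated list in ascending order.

2, 6, 7

Clause 6 is struck. Clause 7 has no operative effect of its own apart from Clause 6 and is therefore inoperative. Although Clause 8 refers to Clause 7, its operative terms do not depend on Clause 7, so it remains in effect. Clause 9 declares Clause 2 and Clause 6 mutually dependent; since one of them has fallen, all of them are of no effect. That brings down Clause 2 as well. The remainder continues in force under Clause 9. The provisions still in force are Clause 1, Clause 3, Clause 4, Clause 5, Clause 8, and Clause 9.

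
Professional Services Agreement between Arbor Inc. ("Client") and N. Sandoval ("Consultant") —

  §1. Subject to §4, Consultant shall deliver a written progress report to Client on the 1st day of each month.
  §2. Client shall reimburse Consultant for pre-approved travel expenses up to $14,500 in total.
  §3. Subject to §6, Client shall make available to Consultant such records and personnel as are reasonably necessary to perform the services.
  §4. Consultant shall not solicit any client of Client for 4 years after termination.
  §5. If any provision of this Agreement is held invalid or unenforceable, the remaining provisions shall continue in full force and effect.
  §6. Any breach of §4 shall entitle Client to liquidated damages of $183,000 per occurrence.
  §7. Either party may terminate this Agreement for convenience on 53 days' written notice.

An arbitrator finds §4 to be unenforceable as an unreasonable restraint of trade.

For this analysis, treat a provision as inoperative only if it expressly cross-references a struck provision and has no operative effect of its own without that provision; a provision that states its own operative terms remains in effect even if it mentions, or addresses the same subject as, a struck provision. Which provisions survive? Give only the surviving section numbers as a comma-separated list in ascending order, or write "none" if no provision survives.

1, 2, 3, 5, 7

§4 is struck. §6 operates only by reference to §4, so it falls with §4. §3 mentions §6 but its own obligation stands independently of §6, so §3 is not affected. Although §1 refers to §4, its operative terms do not depend on §4, so it remains in effect. §5 is a severability clause and preserves every provision that can still be given independent effect. §1, §2, §3, §5, and §7 remain in effect.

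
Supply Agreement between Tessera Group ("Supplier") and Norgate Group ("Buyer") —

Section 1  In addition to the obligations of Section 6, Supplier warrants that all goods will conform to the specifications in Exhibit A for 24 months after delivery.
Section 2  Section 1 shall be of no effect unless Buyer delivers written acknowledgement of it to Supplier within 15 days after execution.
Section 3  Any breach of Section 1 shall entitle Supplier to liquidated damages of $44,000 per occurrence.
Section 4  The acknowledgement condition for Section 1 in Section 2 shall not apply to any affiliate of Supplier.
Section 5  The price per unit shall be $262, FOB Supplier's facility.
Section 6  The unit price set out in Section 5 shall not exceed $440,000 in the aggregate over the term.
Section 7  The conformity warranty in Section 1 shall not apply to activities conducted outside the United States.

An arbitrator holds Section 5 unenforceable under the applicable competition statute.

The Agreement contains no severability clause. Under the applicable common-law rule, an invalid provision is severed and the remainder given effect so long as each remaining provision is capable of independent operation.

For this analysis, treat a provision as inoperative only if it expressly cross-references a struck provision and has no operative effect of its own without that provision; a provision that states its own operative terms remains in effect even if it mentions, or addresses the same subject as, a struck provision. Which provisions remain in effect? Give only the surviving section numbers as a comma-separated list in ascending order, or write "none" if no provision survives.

1, 2, 3, 4, 7

Section 5 is struck. Section 6 does nothing except set the aggregate cap on the unit price by reference to Section 5; with Section 5 gone it has no independent effect and is inoperative. Section 1 mentions Section 6 but its own obligation stands independently of Section 6, so Section 1 is not affected. Under the stated default rule, only provisions that cannot operate independently fall away; the rest are enforced. The provisions still in force are Section 1, Section 2, Section 3, Section 4, and Section 7.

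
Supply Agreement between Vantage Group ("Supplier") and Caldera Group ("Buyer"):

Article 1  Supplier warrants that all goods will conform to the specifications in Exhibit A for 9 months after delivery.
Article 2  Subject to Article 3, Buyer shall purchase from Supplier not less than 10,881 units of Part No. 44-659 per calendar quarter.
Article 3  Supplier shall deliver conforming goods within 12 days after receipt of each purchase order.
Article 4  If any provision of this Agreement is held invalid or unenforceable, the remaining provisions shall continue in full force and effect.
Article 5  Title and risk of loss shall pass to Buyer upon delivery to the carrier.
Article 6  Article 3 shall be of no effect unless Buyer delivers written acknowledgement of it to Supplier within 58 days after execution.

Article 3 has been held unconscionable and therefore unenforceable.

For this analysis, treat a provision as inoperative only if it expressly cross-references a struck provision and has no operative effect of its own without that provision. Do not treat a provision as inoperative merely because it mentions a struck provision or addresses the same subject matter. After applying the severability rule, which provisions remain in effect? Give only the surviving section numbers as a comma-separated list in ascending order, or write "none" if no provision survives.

Article 3 is struck. Article 6 merely fixes the acknowledgement condition for Article 3; with Article 3 gone it has nothing to operate on and falls away. Article 2 mentions Article 3 but its own obligation stands independently of Article 3, so Article 2 is not affected. Under the severability clause in Article 4, the remaining provisions continue in force. Article 1, Article 2, Article 4, and Article 5 remain in effect.

1, 2, 4, 5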